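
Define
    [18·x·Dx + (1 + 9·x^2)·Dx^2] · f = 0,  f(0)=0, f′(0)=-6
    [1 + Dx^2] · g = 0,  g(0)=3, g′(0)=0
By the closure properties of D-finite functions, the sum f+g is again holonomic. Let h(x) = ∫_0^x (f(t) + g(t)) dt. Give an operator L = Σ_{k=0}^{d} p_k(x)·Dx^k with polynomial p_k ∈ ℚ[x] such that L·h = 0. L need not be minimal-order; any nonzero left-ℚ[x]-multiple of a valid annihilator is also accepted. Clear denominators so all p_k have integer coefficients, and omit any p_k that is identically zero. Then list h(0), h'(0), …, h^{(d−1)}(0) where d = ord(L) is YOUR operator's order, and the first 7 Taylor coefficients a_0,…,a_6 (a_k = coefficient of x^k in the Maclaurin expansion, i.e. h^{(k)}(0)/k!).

L = (-1926·x + 17820·x^3 + 1458·x^5)·Dx^2 + (-17 + 351·x^2 + 4617·x^4 + 729·x^6)·Dx^3 + (-1926·x + 17820·x^3 + 1458·x^5)·Dx^4 + (-17 + 351·x^2 + 4617·x^4 + 729·x^6)·Dx^5  (order 5).
h: a_k = 0, 3, -3, -1/2, 9/2, 1/40, -81/5, …
ICs: h(0) = 0, h′(0) = 3, h′′(0) = -6, h′′′(0) = -3, h′′′′(0) = 108.

f: a_k = 0, -6, 0, 18, 0, -486/5, 0, …
g: a_k = 3, 0, -3/2, 0, 1/8, 0, -1/240, …
Weyl lclm of L_f,L_g ⇒ L₀ (ord ≤ 4).
∫: right-multiply L₀ by Dx.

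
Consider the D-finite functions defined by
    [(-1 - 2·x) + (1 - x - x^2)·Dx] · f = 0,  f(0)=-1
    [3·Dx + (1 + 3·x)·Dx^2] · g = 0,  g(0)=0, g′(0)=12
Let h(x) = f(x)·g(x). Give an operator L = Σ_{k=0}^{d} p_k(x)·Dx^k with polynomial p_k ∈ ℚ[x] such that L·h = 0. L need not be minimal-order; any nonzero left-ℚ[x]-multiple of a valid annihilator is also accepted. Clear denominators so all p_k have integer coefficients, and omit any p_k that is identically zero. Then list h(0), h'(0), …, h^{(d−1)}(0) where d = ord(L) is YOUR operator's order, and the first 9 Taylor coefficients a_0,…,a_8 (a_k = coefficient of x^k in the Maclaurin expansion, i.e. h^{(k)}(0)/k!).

f: a_k = -1, -1, -2, -3, -5, -8, -13, -21, -34, …
g: a_k = 0, 12, -18, 36, -81, 972/5, -486, 8748/7, -6561/2, …
L₀ := L_f ⊗_s L_g (sym. prod.), ord ≤ 2.
L = (5 + 12·x) + (-1 + 13·x + 15·x^2)·Dx + (-1 - 2·x + 4·x^2 + 3·x^3)·Dx^2  (order 2).
h: a_k = 0, -12, 6, -42, 45, -957/5, 1698/5, -38553/35, 176301/70, …
ICs: h(0) = 0, h′(0) = -12.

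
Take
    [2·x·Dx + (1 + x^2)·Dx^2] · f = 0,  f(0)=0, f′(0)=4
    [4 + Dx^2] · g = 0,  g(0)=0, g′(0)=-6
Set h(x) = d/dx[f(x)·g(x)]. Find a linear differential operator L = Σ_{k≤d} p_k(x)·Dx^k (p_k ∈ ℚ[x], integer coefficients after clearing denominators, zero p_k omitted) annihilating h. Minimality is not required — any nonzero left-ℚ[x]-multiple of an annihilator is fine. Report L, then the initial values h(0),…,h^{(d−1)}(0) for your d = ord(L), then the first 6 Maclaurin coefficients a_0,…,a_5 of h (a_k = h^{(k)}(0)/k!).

f: a_k = 0, 4, 0, -4/3, 0, 4/5, …
g: a_k = 0, -6, 0, 4, 0, -4/5, …
f·g: L₀ = L_f ⊗_s L_g, ord ≤ 2·2.
Differentiate: ansatz ord ≤ ord L₀ ⇒ L.
L = (512 + 1824·x^2 + 2768·x^4 + 1920·x^6 + 912·x^8 + 320·x^10 + 64·x^12) + (248·x + 944·x^3 + 1240·x^5 + 800·x^7 + 320·x^9 + 64·x^11)·Dx + (168 + 652·x^2 + 1080·x^4 + 892·x^6 + 488·x^8 + 176·x^10 + 32·x^12)·Dx^2 + (62·x + 236·x^3 + 310·x^5 + 200·x^7 + 80·x^9 + 16·x^11)·Dx^3 + (10 + 49·x^2 + 97·x^4 + 103·x^6 + 65·x^8 + 24·x^10 + 4·x^12)·Dx^4  (order 4).
h: a_k = 0, -48, 0, 96, 0, -80, …
ICs: h(0) = 0, h′(0) = -48, h′′(0) = 0, h′′′(0) = 576.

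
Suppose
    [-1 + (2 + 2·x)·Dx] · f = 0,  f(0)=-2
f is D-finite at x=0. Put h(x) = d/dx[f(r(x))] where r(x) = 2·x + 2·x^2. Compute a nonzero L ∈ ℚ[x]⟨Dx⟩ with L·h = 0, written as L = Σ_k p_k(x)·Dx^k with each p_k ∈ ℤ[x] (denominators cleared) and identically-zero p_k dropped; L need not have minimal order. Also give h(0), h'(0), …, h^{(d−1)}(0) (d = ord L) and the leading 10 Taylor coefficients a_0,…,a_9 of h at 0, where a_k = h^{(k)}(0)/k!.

f: a_k = -2, -1, 1/4, -1/8, 5/64, -7/128, 21/512, -33/1024, 429/16384, -715/32768, …
Substitute x→r, Dx→(1/r')Dx; clear ⇒ L₀.
Derive L from L₀ (diff closure).
L = 1 + (-1 - 4·x - 6·x^2 - 4·x^3)·Dx  (order 1).
h: a_k = -2, -2, 3, -3, 5/4, 9/4, -49/8, 61/8, -243/64, -395/64, …
ICs: h(0) = -2.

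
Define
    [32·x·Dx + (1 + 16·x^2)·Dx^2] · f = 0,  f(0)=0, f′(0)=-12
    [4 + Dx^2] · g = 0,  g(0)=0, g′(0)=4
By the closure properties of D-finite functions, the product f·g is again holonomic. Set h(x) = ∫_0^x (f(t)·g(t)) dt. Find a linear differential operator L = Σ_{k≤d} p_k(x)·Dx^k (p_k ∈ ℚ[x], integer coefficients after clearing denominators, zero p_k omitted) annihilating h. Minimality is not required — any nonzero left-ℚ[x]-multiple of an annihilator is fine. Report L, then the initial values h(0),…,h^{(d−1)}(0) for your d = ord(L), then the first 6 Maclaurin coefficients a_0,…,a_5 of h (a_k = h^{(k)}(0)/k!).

L = (1360 + 60416·x^2 + 106496·x^4 + 262144·x^6 + 1048576·x^8)·Dx + (2304·x + 45056·x^3 + 196608·x^5 + 1048576·x^7)·Dx^2 + (360 + 15872·x^2 + 36864·x^4 + 131072·x^6 + 524288·x^8)·Dx^3 + (576·x + 11264·x^3 + 49152·x^5 + 262144·x^7)·Dx^4 + (5 + 192·x^2 + 2560·x^4 + 16384·x^6 + 65536·x^8)·Dx^5  (order 5).
h: a_k = 0, 0, 0, -16, 0, 288/5, …
ICs: h(0) = 0, h′(0) = 0, h′′(0) = 0, h′′′(0) = -96, h′′′′(0) = 0.

f: a_k = 0, -12, 0, 64, 0, -3072/5, …
g: a_k = 0, 4, 0, -8/3, 0, 8/15, …
f·g: L₀ = L_f ⊗_s L_g, ord ≤ 2·2.
Integrate: L := L₀·Dx.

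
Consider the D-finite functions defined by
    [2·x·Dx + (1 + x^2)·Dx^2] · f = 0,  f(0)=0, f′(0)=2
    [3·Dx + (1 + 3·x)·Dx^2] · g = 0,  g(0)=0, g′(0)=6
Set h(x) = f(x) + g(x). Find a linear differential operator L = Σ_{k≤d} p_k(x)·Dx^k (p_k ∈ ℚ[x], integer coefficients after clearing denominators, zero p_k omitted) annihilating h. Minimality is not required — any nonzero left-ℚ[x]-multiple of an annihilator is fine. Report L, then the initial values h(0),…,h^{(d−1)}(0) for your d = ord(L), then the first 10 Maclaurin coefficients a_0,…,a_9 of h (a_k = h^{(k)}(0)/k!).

f: a_k = 0, 2, 0, -2/3, 0, 2/5, 0, -2/7, 0, 2/9, …
g: a_k = 0, 6, -9, 18, -81/2, 486/5, -243, 4374/7, -6561/4, 4374, …
h₀=f+g: left-lcm gives L₀, ord ≤ 4.
L = (-6 - 54·x + 18·x^2 + 18·x^3)·Dx + (-20 - 12·x - 48·x^2 + 36·x^3 + 36·x^4)·Dx^2 + (-3 - 7·x + 6·x^2 + 2·x^3 + 9·x^4 + 9·x^5)·Dx^3  (order 3).
h: a_k = 0, 8, -9, 52/3, -81/2, 488/5, -243, 4372/7, -6561/4, 39368/9, …
ICs: h(0) = 0, h′(0) = 8, h′′(0) = -18.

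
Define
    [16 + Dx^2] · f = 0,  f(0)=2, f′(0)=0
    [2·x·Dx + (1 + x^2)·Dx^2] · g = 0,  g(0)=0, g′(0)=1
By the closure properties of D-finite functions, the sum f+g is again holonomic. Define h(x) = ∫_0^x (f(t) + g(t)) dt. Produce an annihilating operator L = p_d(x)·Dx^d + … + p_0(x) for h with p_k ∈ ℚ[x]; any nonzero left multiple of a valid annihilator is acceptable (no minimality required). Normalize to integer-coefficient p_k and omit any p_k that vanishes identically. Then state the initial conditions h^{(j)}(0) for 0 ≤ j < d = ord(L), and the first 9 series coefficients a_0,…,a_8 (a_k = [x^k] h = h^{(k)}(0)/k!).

f: a_k = 2, 0, -16, 0, 64/3, 0, -512/45, 0, 1024/315, …
g: a_k = 0, 1, 0, -1/3, 0, 1/5, 0, -1/7, 0, …
h₀=f+g: left-lcm gives L₀, ord ≤ 4.
h=∫₀ˣh₀: take L = L₀·Dx.
L = (64·x + 704·x^3 + 256·x^5)·Dx^2 + (112 + 416·x^2 + 432·x^4 + 128·x^6)·Dx^3 + (4·x + 44·x^3 + 16·x^5)·Dx^4 + (7 + 26·x^2 + 27·x^4 + 8·x^6)·Dx^5  (order 5).
h: a_k = 0, 2, 1/2, -16/3, -1/12, 64/15, 1/30, -512/315, -1/56, …
ICs: h(0) = 0, h′(0) = 2, h′′(0) = 1, h′′′(0) = -32, h′′′′(0) = -2.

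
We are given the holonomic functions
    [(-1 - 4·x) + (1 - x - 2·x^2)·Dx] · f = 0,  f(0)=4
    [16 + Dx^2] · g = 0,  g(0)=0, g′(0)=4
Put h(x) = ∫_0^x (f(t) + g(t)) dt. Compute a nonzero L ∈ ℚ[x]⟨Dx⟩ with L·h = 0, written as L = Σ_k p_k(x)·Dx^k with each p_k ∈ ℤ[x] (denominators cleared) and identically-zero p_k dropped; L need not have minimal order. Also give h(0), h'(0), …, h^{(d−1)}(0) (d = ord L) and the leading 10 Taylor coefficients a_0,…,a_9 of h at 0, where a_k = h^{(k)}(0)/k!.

L = (368 + 1408·x - 256·x^2 + 512·x^3 + 2560·x^4 + 2048·x^5)·Dx + (-176 + 336·x + 384·x^2 - 1024·x^3 - 384·x^4 + 1536·x^5 + 1024·x^6)·Dx^2 + (23 + 88·x - 16·x^2 + 32·x^3 + 160·x^4 + 128·x^5)·Dx^3 + (-11 + 21·x + 24·x^2 - 64·x^3 - 24·x^4 + 96·x^5 + 64·x^6)·Dx^4  (order 4).
h: a_k = 0, 4, 4, 4, 7/3, 44/5, 694/45, 172/7, 26519/630, 76, …
ICs: h(0) = 0, h′(0) = 4, h′′(0) = 8, h′′′(0) = 24.

f: a_k = 4, 4, 12, 20, 44, 84, 172, 340, 684, 1364, …
g: a_k = 0, 4, 0, -32/3, 0, 128/15, 0, -1024/315, 0, 2048/2835, …
f+g: L₀ = lclm(L_f,L_g), ord ≤ 1+2.
Integrate: L := L₀·Dx.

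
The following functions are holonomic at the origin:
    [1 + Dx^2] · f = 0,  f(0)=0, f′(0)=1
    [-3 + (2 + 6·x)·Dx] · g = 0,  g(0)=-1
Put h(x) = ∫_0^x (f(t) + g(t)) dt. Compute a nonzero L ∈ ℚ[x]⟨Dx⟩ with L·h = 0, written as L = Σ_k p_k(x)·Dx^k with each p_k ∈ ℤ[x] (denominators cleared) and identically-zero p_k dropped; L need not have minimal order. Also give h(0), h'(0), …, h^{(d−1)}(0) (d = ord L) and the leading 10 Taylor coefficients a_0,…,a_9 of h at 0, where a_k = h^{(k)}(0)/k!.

f: a_k = 0, 1, 0, -1/6, 0, 1/120, 0, -1/5040, 0, 1/362880, …
g: a_k = -1, -3/2, 9/8, -27/16, 405/128, -1701/256, 15309/1024, -72171/2048, 2814669/32768, -14073345/65536, …
f+g: L₀ = lclm(L_f,L_g), ord ≤ 2+1.
h=∫h₀ ⇒ L = L₀·Dx.
L = (-93 - 72·x - 108·x^2)·Dx + (-10 + 18·x + 216·x^2 + 216·x^3)·Dx^2 + (-93 - 72·x - 108·x^2)·Dx^3 + (-10 + 18·x + 216·x^2 + 216·x^3)·Dx^4  (order 4).
h: a_k = 0, -1, -1/4, 3/8, -89/192, 81/128, -25483/23040, 2187/1024, -22733993/5160960, 312741/32768, …
ICs: h(0) = 0, h′(0) = -1, h′′(0) = -1/2, h′′′(0) = 9/4.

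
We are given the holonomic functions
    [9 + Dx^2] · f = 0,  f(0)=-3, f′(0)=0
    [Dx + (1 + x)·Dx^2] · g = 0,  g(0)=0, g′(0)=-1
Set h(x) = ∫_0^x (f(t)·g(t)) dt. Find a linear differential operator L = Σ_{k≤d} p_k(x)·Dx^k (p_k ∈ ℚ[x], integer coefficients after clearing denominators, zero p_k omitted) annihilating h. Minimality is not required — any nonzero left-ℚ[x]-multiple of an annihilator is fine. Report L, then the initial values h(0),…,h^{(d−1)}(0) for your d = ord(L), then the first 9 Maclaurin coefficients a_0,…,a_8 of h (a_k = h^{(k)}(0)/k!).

L = (2493 + 10854·x + 17091·x^2 + 11664·x^3 + 2916·x^4)·Dx + (612 + 1908·x + 1944·x^2 + 648·x^3)·Dx^2 + (592 + 2484·x + 3834·x^2 + 2592·x^3 + 648·x^4)·Dx^3 + (68 + 212·x + 216·x^2 + 72·x^3)·Dx^4 + (35 + 142·x + 215·x^2 + 144·x^3 + 36·x^4)·Dx^5  (order 5).
h: a_k = 0, 0, 3/2, -1/2, -25/8, 6/5, 83/80, -5/16, -1083/4480, …
ICs: h(0) = 0, h′(0) = 0, h′′(0) = 3, h′′′(0) = -3, h′′′′(0) = -75.

f: a_k = -3, 0, 27/2, 0, -81/8, 0, 243/80, 0, -2187/4480, …
g: a_k = 0, -1, 1/2, -1/3, 1/4, -1/5, 1/6, -1/7, 1/8, …
Product ⇒ symmetric product L₀, ord ≤ 4.
∫: right-multiply L₀ by Dx.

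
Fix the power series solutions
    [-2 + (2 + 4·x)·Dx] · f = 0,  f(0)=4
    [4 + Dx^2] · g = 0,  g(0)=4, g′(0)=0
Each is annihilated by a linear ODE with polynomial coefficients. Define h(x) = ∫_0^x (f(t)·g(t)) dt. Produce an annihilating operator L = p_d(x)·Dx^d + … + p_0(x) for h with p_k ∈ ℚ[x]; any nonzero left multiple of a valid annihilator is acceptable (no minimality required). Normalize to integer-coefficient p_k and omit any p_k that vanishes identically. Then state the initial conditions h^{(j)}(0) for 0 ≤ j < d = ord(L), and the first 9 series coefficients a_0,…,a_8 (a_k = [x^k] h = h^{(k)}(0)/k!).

L = (7 + 16·x + 16·x^2)·Dx + (-2 - 4·x)·Dx^2 + (1 + 4·x + 4·x^2)·Dx^3  (order 3).
h: a_k = 0, 16, 8, -40/3, -6, 10/3, 13/9, -349/315, 401/360, …
ICs: h(0) = 0, h′(0) = 16, h′′(0) = 16.

f: a_k = 4, 4, -2, 2, -5/2, 7/2, -21/4, 33/4, -429/32, …
g: a_k = 4, 0, -8, 0, 8/3, 0, -16/45, 0, 8/315, …
Product ⇒ symmetric product L₀, ord ≤ 2.
h=∫₀ˣh₀: take L = L₀·Dx.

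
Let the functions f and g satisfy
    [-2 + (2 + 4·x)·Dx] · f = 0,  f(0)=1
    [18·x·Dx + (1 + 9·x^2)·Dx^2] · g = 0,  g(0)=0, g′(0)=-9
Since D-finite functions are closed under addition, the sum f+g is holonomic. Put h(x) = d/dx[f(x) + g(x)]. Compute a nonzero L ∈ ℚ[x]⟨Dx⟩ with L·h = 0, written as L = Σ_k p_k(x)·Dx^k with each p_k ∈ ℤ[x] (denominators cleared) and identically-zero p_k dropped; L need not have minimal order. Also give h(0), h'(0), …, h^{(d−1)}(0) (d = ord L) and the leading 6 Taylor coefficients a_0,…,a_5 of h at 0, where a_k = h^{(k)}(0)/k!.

f: a_k = 1, 1, -1/2, 1/2, -5/8, 7/8, …
g: a_k = 0, -9, 0, 27, 0, -729/5, …
f+g: L₀ = lclm(L_f,L_g), ord ≤ 1+2.
h=h₀': d/dx-closure on L₀ ⇒ L.
L = (-18 - 90·x + 486·x^2 + 486·x^3) + (-21 - 72·x + 360·x^2 + 1944·x^3 + 1701·x^4)·Dx + (-1 + 16·x + 54·x^2 + 198·x^3 + 567·x^4 + 486·x^5)·Dx^2  (order 2).
h: a_k = -8, -1, 165/2, -5/2, -5797/8, -63/8, …
ICs: h(0) = -8, h′(0) = -1.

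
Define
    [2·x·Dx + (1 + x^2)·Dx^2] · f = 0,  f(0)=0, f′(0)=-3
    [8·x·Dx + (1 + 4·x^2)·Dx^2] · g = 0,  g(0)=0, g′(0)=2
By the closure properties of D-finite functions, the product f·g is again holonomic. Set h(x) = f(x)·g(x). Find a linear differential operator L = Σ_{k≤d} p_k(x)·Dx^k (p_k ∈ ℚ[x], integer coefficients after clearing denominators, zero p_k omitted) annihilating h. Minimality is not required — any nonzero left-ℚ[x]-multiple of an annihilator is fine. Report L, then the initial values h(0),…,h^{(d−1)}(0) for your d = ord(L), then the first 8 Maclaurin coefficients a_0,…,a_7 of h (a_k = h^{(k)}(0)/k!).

f: a_k = 0, -3, 0, 1, 0, -3/5, 0, 3/7, …
g: a_k = 0, 2, 0, -8/3, 0, 32/5, 0, -128/7, …
f·g: L₀ = L_f ⊗_s L_g, ord ≤ 2·2.
L = (-96·x - 800·x^3 - 1024·x^5 + 640·x^7 + 1536·x^9)·Dx + (-20 - 412·x^2 - 1440·x^4 - 896·x^6 + 2240·x^8 + 2304·x^10)·Dx^2 + (-40·x - 280·x^3 - 480·x^5 + 272·x^7 + 1280·x^9 + 768·x^11)·Dx^3 + (-1 - 10·x^2 - 29·x^4 + 116·x^8 + 160·x^10 + 64·x^12)·Dx^4  (order 4).
h: a_k = 0, 0, -6, 0, 10, 0, -346/15, 0, …
ICs: h(0) = 0, h′(0) = 0, h′′(0) = -12, h′′′(0) = 0.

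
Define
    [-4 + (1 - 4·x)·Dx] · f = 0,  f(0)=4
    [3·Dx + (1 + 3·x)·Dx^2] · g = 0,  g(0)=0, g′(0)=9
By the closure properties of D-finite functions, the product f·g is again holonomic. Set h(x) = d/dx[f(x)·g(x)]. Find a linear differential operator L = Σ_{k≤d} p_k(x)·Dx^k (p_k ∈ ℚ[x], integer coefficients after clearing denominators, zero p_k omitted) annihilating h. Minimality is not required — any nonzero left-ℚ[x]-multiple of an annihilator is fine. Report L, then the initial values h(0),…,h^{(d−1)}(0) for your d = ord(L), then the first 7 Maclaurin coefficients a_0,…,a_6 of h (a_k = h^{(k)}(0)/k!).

L = 48 + (6 + 60·x)·Dx + (-1 + x + 12·x^2)·Dx^2  (order 2).
h: a_k = 36, 180, 1404, 6516, 35496, 808164/5, 3902652/5, …
ICs: h(0) = 36, h′(0) = 180.

f: a_k = 4, 16, 64, 256, 1024, 4096, 16384, …
g: a_k = 0, 9, -27/2, 27, -243/4, 729/5, -729/2, …
h₀=f·g: eliminate ⇒ L₀, order ≤ 1·2.
Differentiate: ansatz ord ≤ ord L₀ ⇒ L.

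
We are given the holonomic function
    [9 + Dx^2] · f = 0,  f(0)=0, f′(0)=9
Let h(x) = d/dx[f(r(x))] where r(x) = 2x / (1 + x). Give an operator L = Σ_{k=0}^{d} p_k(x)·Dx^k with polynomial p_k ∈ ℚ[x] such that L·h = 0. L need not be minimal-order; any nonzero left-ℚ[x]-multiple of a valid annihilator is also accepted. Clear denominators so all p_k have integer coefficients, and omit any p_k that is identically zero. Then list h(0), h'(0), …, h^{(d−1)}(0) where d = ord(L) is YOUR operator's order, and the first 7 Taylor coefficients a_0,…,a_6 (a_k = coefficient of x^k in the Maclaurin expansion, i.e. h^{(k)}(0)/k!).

f: a_k = 0, 9, 0, -27/2, 0, 243/40, 0, …
f∘r: x↦r, Dx↦Dx/r' in L_f ⇒ L₀.
h=h₀': d/dx-closure on L₀ ⇒ L.
L = (42 + 12·x + 6·x^2) + (6 + 18·x + 18·x^2 + 6·x^3)·Dx + (1 + 4·x + 6·x^2 + 4·x^3 + x^4)·Dx^2  (order 2).
h: a_k = 18, -36, -270, 1224, -2178, 540, 40158/5, …
ICs: h(0) = 18, h′(0) = -36.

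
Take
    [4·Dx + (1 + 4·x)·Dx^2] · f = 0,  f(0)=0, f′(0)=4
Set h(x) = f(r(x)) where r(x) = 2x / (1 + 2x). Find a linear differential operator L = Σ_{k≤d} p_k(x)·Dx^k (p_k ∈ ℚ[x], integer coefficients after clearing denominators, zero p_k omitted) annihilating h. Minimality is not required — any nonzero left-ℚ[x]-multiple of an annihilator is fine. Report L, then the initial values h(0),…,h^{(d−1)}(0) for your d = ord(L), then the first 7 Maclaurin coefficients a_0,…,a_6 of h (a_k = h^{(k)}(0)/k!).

L = (12 + 40·x)·Dx + (1 + 12·x + 20·x^2)·Dx^2  (order 2).
h: a_k = 0, 8, -48, 992/3, -2496, 99968/5, -166656, …
ICs: h(0) = 0, h′(0) = 8.

f: a_k = 0, 4, -8, 64/3, -64, 1024/5, -2048/3, …
h₀=f(r): pull back L_f along r ⇒ L₀.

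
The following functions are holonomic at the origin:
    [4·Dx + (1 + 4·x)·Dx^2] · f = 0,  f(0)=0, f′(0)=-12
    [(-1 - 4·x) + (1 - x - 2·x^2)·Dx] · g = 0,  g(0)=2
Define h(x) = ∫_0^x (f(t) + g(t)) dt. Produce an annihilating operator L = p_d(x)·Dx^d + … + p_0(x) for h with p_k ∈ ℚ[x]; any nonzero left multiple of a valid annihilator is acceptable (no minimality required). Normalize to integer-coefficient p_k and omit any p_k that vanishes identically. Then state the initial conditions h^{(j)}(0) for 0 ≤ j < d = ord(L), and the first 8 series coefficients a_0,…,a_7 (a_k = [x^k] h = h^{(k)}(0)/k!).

f: a_k = 0, -12, 24, -64, 192, -3072/5, 2048, -49152/7, …
g: a_k = 2, 2, 6, 10, 22, 42, 86, 170, …
f+g: L₀ = lclm(L_f,L_g), ord ≤ 2+1.
h=∫h₀ ⇒ L = L₀·Dx.
L = (-156 - 624·x - 1440·x^2 - 768·x^3 - 768·x^4)·Dx^2 + (1 - 160·x - 1064·x^2 - 1952·x^3 - 1600·x^4 - 1280·x^5)·Dx^3 + (5 + 39·x + 66·x^2 - 80·x^3 - 240·x^4 - 384·x^5 - 256·x^6)·Dx^4  (order 4).
h: a_k = 0, 2, -5, 10, -27/2, 214/5, -477/5, 2134/7, …
ICs: h(0) = 0, h′(0) = 2, h′′(0) = -10, h′′′(0) = 60.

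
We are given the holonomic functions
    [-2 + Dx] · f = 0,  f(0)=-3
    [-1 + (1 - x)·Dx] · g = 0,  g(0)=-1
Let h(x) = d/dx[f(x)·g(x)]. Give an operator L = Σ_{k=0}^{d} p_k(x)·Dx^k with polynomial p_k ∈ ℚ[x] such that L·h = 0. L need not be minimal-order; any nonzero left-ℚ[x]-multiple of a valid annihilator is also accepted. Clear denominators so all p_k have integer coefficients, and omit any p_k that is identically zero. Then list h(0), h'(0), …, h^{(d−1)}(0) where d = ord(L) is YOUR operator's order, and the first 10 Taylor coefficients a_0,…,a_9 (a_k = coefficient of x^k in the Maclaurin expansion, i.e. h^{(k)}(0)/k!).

f: a_k = -3, -6, -6, -4, -2, -4/5, -4/15, -8/105, -2/105, -4/945, …
g: a_k = -1, -1, -1, -1, -1, -1, -1, -1, -1, -1, …
h₀=f·g: eliminate ⇒ L₀, order ≤ 1·1.
h₀' ⇒ L via d/dx closure of L₀.
L = (10 - 12·x + 4·x^2) + (-3 + 5·x - 2·x^2)·Dx  (order 1).
h: a_k = 9, 30, 57, 84, 109, 662/5, 155, 18616/105, 20947/105, 69826/315, …
ICs: h(0) = 9.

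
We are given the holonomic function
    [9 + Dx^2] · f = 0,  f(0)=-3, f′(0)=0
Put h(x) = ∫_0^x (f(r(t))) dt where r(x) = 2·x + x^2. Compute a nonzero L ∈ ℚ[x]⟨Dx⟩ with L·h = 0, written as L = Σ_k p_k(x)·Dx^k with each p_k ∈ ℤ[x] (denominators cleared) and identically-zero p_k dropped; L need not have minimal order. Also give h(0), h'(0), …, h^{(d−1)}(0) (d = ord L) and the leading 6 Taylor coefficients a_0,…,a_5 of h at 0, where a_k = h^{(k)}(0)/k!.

f: a_k = -3, 0, 27/2, 0, -81/8, 0, …
f∘r: x↦r, Dx↦Dx/r' in L_f ⇒ L₀.
Integrate: L := L₀·Dx.
L = (36 + 108·x + 108·x^2 + 36·x^3)·Dx - Dx^2 + (1 + x)·Dx^3  (order 3).
h: a_k = 0, -3, 0, 18, 27/2, -297/10, …
ICs: h(0) = 0, h′(0) = -3, h′′(0) = 0.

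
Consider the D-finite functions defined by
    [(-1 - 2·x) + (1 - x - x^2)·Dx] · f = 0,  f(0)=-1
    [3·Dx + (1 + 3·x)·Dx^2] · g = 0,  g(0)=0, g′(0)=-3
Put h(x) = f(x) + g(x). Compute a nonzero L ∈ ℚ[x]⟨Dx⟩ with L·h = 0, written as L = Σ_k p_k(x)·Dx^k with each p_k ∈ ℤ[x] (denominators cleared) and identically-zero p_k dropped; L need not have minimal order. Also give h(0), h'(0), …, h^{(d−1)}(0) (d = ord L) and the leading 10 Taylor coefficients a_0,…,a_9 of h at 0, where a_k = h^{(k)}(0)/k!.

f: a_k = -1, -1, -2, -3, -5, -8, -13, -21, -34, -55, …
g: a_k = 0, -3, 9/2, -9, 81/4, -243/5, 243/2, -2187/7, 6561/8, -2187, …
Weyl lclm of L_f,L_g ⇒ L₀ (ord ≤ 3).
L = (126 + 342·x + 468·x^2 + 180·x^3 + 108·x^4)·Dx + (156·x + 576·x^2 + 672·x^3 + 378·x^4 + 180·x^5)·Dx^2 + (-7 - 35·x - 29·x^2 + 63·x^3 + 99·x^4 + 93·x^5 + 36·x^6)·Dx^3  (order 3).
h: a_k = -1, -4, 5/2, -12, 61/4, -283/5, 217/2, -2334/7, 6289/8, -2242, …
ICs: h(0) = -1, h′(0) = -4, h′′(0) = 5.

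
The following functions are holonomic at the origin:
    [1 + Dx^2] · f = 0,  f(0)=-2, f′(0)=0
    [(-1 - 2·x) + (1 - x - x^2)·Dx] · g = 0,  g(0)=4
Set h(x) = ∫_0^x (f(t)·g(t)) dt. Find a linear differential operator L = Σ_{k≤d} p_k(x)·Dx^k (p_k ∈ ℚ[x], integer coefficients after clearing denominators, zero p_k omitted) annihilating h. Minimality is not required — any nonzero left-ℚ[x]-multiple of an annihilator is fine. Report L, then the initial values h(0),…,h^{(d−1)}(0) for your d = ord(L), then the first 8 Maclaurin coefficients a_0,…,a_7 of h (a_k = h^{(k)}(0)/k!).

L = (1 + x + x^2)·Dx + (2 + 4·x)·Dx^2 + (-1 + x + x^2)·Dx^3  (order 3).
h: a_k = 0, -8, -4, -4, -5, -97/15, -157/18, -7619/630, …
ICs: h(0) = 0, h′(0) = -8, h′′(0) = -8.

f: a_k = -2, 0, 1, 0, -1/12, 0, 1/360, 0, …
g: a_k = 4, 4, 8, 12, 20, 32, 52, 84, …
Product ⇒ symmetric product L₀, ord ≤ 2.
h=∫₀ˣh₀: take L = L₀·Dx.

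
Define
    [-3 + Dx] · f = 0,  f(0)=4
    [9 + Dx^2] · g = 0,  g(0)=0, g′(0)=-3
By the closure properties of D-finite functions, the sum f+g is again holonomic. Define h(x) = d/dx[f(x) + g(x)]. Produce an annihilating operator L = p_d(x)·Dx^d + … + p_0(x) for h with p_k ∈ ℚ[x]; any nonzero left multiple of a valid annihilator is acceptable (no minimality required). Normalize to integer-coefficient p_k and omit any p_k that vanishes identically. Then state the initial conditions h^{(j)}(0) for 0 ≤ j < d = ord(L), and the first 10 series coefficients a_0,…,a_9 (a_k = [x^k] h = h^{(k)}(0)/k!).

f: a_k = 4, 12, 18, 18, 27/2, 81/10, 81/20, 243/140, 729/1120, 243/1120, …
g: a_k = 0, -3, 0, 9/2, 0, -81/40, 0, 243/560, 0, -243/4480, …
f+g: L₀ = lclm(L_f,L_g), ord ≤ 1+2.
h=h₀': d/dx-closure on L₀ ⇒ L.
L = 27 - 9·Dx + 3·Dx^2 - Dx^3  (order 3).
h: a_k = 9, 36, 135/2, 54, 243/8, 243/10, 243/16, 729/140, 6561/4480, 729/1120, …
ICs: h(0) = 9, h′(0) = 36, h′′(0) = 135.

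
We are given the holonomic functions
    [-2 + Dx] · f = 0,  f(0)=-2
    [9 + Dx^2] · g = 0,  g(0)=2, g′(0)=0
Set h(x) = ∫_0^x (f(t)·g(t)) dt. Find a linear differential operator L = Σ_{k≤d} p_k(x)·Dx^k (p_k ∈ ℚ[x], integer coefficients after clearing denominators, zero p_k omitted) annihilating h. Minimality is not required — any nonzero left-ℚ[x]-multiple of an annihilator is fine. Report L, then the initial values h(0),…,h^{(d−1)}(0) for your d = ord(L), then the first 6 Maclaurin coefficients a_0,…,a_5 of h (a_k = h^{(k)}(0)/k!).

L = 13·Dx - 4·Dx^2 + Dx^3  (order 3).
h: a_k = 0, -4, -4, 10/3, 23/3, 119/30, …
ICs: h(0) = 0, h′(0) = -4, h′′(0) = -8.

f: a_k = -2, -4, -4, -8/3, -4/3, -8/15, …
g: a_k = 2, 0, -9, 0, 27/4, 0, …
h₀=f·g: eliminate ⇒ L₀, order ≤ 1·2.
h=∫₀ˣh₀: take L = L₀·Dx.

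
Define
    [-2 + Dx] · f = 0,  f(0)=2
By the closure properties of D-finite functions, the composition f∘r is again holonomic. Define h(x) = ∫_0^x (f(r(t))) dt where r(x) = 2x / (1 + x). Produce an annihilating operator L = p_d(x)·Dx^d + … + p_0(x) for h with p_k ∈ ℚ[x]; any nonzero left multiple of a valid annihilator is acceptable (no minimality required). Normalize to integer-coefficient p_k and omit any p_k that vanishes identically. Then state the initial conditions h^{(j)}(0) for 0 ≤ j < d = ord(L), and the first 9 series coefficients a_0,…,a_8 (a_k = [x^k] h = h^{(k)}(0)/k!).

L = -4·Dx + (1 + 2·x + x^2)·Dx^2  (order 2).
h: a_k = 0, 2, 4, 8/3, -2/3, -8/15, 28/45, -88/315, -17/315, …
ICs: h(0) = 0, h′(0) = 2.

f: a_k = 2, 4, 4, 8/3, 4/3, 8/15, 8/45, 16/315, 4/315, …
L₀ from L_f via x↦r, Dx↦r'^{-1}Dx.
∫: right-multiply L₀ by Dx.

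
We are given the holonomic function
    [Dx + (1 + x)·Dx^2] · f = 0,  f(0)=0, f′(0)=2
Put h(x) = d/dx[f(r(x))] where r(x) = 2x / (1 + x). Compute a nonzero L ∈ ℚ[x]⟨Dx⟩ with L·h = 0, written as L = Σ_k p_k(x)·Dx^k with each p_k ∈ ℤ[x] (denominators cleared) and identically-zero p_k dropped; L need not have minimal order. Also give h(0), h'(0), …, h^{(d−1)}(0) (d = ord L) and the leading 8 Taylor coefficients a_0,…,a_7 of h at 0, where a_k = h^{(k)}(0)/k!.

f: a_k = 0, 2, -1, 2/3, -1/2, 2/5, -1/3, 2/7, …
L₀ from L_f via x↦r, Dx↦r'^{-1}Dx.
h₀' ⇒ L via d/dx closure of L₀.
L = (4 + 6·x) + (1 + 4·x + 3·x^2)·Dx  (order 1).
h: a_k = 4, -16, 52, -160, 484, -1456, 4372, -13120, …
ICs: h(0) = 4.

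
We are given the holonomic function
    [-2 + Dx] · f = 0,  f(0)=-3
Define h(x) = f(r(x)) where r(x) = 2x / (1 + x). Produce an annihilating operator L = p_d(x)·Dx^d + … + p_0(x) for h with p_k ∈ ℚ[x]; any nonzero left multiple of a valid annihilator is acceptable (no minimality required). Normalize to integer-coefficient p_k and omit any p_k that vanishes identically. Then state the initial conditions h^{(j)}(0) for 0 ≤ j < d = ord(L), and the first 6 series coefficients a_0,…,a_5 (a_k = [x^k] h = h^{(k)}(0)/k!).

f: a_k = -3, -6, -6, -4, -2, -4/5, …
Change of var in L_f (x↦r) gives L₀.
L = -4 + (1 + 2·x + x^2)·Dx  (order 1).
h: a_k = -3, -12, -12, 4, 4, -28/5, …
ICs: h(0) = -3.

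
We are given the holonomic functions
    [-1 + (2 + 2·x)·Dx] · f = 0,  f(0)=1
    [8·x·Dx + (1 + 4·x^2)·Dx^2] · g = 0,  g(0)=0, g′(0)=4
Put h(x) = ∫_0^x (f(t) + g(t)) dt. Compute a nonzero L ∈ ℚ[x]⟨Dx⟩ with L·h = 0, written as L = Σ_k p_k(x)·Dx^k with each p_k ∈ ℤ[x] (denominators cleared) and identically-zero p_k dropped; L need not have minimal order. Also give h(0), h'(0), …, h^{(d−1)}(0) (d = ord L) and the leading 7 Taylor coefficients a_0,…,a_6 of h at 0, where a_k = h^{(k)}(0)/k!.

f: a_k = 1, 1/2, -1/8, 1/16, -5/128, 7/256, -21/1024, …
g: a_k = 0, 4, 0, -16/3, 0, 64/5, 0, …
h₀=f+g: left-lcm gives L₀, ord ≤ 3.
h=∫₀ˣh₀: take L = L₀·Dx.
L = (-16 - 40·x + 192·x^2 + 96·x^3)·Dx^2 + (-35 - 64·x + 328·x^2 + 768·x^3 + 336·x^4)·Dx^3 + (-2 + 30·x + 48·x^2 + 144·x^3 + 224·x^4 + 96·x^5)·Dx^4  (order 4).
h: a_k = 0, 1, 9/4, -1/24, -253/192, -1/128, 5473/2560, …
ICs: h(0) = 0, h′(0) = 1, h′′(0) = 9/2, h′′′(0) = -1/4.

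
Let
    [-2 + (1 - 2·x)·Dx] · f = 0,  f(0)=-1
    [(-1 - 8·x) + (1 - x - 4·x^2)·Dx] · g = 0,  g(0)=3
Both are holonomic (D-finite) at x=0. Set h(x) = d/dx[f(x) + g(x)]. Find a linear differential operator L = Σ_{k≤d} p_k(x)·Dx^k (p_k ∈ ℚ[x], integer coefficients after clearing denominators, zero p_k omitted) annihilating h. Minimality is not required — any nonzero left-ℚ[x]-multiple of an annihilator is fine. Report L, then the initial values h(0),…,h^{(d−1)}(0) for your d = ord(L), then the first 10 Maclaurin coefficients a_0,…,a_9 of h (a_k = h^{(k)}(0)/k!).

f: a_k = -1, -2, -4, -8, -16, -32, -64, -128, -256, -512, …
g: a_k = 3, 3, 15, 27, 87, 195, 543, 1323, 3495, 8787, …
h₀=f+g: left-lcm gives L₀, ord ≤ 2.
Differentiate: ansatz ord ≤ ord L₀ ⇒ L.
L = (12 - 576·x + 1152·x^2 - 3072·x^3 + 1536·x^4) + (15 + 60·x - 288·x^2 + 1152·x^3 - 2880·x^4 + 1536·x^5)·Dx + (-3 + 21·x - 78·x^2 + 128·x^3 + 96·x^4 - 448·x^5 + 256·x^6)·Dx^2  (order 2).
h: a_k = 1, 22, 57, 284, 815, 2874, 8365, 25912, 74475, 217430, …
ICs: h(0) = 1, h′(0) = 22.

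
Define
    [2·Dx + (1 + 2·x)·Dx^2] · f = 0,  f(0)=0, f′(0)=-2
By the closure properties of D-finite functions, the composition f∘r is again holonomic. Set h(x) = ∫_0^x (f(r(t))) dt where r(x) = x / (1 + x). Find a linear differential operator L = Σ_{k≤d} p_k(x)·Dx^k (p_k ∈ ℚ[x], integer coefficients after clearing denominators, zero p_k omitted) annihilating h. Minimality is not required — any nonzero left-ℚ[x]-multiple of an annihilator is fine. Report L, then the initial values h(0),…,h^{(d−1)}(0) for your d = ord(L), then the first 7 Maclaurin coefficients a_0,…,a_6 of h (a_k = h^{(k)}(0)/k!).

L = (4 + 6·x)·Dx^2 + (1 + 4·x + 3·x^2)·Dx^3  (order 3).
h: a_k = 0, 0, -1, 4/3, -13/6, 4, -121/15, …
ICs: h(0) = 0, h′(0) = 0, h′′(0) = -2.

f: a_k = 0, -2, 2, -8/3, 4, -32/5, 32/3, …
Change of var in L_f (x↦r) gives L₀.
Integrate: L := L₀·Dx.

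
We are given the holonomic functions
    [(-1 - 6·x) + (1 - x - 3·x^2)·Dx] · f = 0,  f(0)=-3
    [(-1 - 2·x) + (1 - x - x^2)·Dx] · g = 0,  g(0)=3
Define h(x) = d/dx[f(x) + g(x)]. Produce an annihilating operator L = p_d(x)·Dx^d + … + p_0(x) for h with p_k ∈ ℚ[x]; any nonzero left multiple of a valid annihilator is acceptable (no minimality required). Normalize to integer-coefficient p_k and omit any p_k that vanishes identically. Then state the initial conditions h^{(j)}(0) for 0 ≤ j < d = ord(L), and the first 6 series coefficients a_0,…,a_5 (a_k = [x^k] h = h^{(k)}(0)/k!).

L = (-6 - 168·x - 180·x^2 - 600·x^3 - 930·x^4 - 792·x^5 + 324·x^6) + (6 + 42·x + 48·x^2 + 72·x^3 - 138·x^4 - 894·x^5 - 360·x^6 + 216·x^7)·Dx + (-1 + 2·x - 9·x^2 + 82·x^4 - 6·x^5 - 143·x^6 - 24·x^7 + 27·x^8)·Dx^2  (order 2).
h: a_k = 0, -12, -36, -168, -480, -1512, …
ICs: h(0) = 0, h′(0) = -12.

f: a_k = -3, -3, -12, -21, -57, -120, …
g: a_k = 3, 3, 6, 9, 15, 24, …
L₀ := lclm(L_f,L_g); ord L₀ ≤ 1+1.
h₀' ⇒ L via d/dx closure of L₀.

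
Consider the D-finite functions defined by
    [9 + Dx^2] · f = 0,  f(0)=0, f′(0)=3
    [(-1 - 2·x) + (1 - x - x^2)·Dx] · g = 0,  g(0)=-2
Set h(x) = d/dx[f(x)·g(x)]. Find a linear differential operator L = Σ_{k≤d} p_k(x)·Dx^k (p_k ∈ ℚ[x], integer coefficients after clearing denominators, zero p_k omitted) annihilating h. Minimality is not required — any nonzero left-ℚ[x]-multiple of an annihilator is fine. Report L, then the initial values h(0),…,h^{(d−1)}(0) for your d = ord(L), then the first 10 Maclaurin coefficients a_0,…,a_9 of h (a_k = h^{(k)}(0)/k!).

L = (3 - 162·x - 81·x^2 + 162·x^3 + 81·x^4) + (-12 - 6·x + 54·x^2 + 36·x^3)·Dx + (7 - 16·x - 7·x^2 + 18·x^3 + 9·x^4)·Dx^2  (order 2).
h: a_k = -6, -12, -9, -36, -321/4, -1503/10, -2253/8, -18279/35, -425871/448, -382827/224, …
ICs: h(0) = -6, h′(0) = -12.

f: a_k = 0, 3, 0, -9/2, 0, 81/40, 0, -243/560, 0, 243/4480, …
g: a_k = -2, -2, -4, -6, -10, -16, -26, -42, -68, -110, …
Product ⇒ symmetric product L₀, ord ≤ 2.
Differentiate: ansatz ord ≤ ord L₀ ⇒ L.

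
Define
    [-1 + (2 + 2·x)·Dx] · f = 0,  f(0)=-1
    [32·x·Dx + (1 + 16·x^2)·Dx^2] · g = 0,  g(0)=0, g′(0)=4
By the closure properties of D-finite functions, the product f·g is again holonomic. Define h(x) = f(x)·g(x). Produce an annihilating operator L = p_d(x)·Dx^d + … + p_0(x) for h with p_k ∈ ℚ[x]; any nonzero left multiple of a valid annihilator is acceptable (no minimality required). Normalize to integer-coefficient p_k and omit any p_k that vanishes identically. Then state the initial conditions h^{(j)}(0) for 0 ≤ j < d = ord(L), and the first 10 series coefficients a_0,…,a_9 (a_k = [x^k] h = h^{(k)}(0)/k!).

f: a_k = -1, -1/2, 1/8, -1/16, 5/128, -7/256, 21/1024, -33/2048, 429/32768, -715/65536, …
g: a_k = 0, 4, 0, -64/3, 0, 1024/5, 0, -16384/7, 0, 262144/9, …
L₀ := L_f ⊗_s L_g (sym. prod.), ord ≤ 2.
L = (3 - 64·x - 16·x^2) + (-4 + 124·x + 192·x^2 + 64·x^3)·Dx + (4 + 8·x + 68·x^2 + 128·x^3 + 64·x^4)·Dx^2  (order 2).
h: a_k = 0, -4, -2, 131/6, 125/12, -99509/480, -97129/960, 63582493/26880, 62254327/53760, -15179450477/516096, …
ICs: h(0) = 0, h′(0) = -4.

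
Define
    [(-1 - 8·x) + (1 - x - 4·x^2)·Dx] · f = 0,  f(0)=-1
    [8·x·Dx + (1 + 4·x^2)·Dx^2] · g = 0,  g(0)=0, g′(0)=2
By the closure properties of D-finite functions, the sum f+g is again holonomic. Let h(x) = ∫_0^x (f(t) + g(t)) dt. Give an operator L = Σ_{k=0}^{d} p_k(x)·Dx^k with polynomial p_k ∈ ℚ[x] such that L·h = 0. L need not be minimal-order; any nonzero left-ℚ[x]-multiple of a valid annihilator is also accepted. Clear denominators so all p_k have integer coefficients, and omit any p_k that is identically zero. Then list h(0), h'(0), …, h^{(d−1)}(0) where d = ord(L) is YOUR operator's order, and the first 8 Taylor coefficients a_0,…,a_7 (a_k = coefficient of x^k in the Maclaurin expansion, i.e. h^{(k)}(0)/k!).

f: a_k = -1, -1, -5, -9, -29, -65, -181, -441, …
g: a_k = 0, 2, 0, -8/3, 0, 32/5, 0, -128/7, …
Weyl lclm of L_f,L_g ⇒ L₀ (ord ≤ 3).
Integrate: L := L₀·Dx.
L = (-40 + 160·x + 2272·x^2 + 4608·x^3 + 16896·x^4 + 6144·x^6)·Dx^2 + (31 + 264·x + 364·x^2 + 2208·x^3 + 4160·x^4 + 12800·x^5 + 768·x^6 + 6144·x^7)·Dx^3 + (-5 - 11·x - 80·x^2 + 116·x^3 + 80·x^4 + 704·x^5 + 1536·x^6 + 256·x^7 + 1024·x^8)·Dx^4  (order 4).
h: a_k = 0, -1, 1/2, -5/3, -35/12, -29/5, -293/30, -181/7, …
ICs: h(0) = 0, h′(0) = -1, h′′(0) = 1, h′′′(0) = -10.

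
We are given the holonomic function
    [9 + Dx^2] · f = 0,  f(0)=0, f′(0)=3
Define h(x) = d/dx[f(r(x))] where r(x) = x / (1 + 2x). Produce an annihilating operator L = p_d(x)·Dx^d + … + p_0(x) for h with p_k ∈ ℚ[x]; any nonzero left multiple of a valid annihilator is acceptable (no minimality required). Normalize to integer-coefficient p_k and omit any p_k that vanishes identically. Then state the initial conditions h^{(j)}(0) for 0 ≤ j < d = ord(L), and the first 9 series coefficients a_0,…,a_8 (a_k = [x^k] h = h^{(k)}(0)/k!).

f: a_k = 0, 3, 0, -9/2, 0, 81/40, 0, -243/560, 0, …
f∘r: x↦r, Dx↦Dx/r' in L_f ⇒ L₀.
h=h₀': d/dx-closure on L₀ ⇒ L.
L = (33 + 96·x + 96·x^2) + (12 + 72·x + 144·x^2 + 96·x^3)·Dx + (1 + 8·x + 24·x^2 + 32·x^3 + 16·x^4)·Dx^2  (order 2).
h: a_k = 3, -12, 45/2, 12, -2319/8, 2925/2, -429483/80, 83163/5, -40937265/896, …
ICs: h(0) = 3, h′(0) = -12.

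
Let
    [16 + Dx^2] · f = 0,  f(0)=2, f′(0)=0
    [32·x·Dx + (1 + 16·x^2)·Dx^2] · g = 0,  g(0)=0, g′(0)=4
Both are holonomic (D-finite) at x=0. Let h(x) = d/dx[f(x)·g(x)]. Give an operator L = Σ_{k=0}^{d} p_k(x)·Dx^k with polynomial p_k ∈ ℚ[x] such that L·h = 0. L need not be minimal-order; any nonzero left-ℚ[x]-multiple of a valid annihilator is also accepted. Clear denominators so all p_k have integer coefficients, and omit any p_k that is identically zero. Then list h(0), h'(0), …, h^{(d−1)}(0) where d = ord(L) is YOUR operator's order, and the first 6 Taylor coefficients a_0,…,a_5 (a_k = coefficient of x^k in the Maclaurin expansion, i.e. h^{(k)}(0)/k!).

f: a_k = 2, 0, -16, 0, 64/3, 0, …
g: a_k = 0, 4, 0, -64/3, 0, 1024/5, …
Product ⇒ symmetric product L₀, ord ≤ 4.
h₀' ⇒ L via d/dx closure of L₀.
L = (14080 + 602112·x^2 + 15106048·x^4 + 50331648·x^6 + 100663296·x^8 + 268435456·x^10 + 2147483648·x^12) + (8704·x + 581632·x^3 + 9175040·x^5 + 41943040·x^7 + 167772160·x^9 + 536870912·x^11)·Dx + (960 + 43520·x^2 + 1093632·x^4 + 4849664·x^6 + 16777216·x^8 + 67108864·x^10 + 268435456·x^12)·Dx^2 + (544·x + 36352·x^3 + 573440·x^5 + 2621440·x^7 + 10485760·x^9 + 33554432·x^11)·Dx^3 + (5 + 368·x^2 + 9344·x^4 + 106496·x^6 + 655360·x^8 + 3145728·x^10 + 8388608·x^12)·Dx^4  (order 4).
h: a_k = 8, 0, -320, 0, 12544/3, 0, …
ICs: h(0) = 8, h′(0) = 0, h′′(0) = -640, h′′′(0) = 0.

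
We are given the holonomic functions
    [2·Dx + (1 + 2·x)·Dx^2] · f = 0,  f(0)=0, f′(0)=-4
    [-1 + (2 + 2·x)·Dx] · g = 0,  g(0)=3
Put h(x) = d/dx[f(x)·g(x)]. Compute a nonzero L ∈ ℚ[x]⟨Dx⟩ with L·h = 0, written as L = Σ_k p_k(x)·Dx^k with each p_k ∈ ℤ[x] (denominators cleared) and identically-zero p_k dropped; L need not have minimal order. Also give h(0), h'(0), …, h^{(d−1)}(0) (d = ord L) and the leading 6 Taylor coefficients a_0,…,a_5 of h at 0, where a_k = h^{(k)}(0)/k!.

L = (-11 - 4·x + 4·x^2) + (-28 - 36·x + 24·x^2 + 32·x^3)·Dx + (-4 - 8·x + 12·x^2 + 32·x^3 + 16·x^4)·Dx^2  (order 2).
h: a_k = -12, 12, -51/2, 55, -3709/32, 38403/160, …
ICs: h(0) = -12, h′(0) = 12.

f: a_k = 0, -4, 4, -16/3, 8, -64/5, …
g: a_k = 3, 3/2, -3/8, 3/16, -15/128, 21/256, …
h₀=f·g: eliminate ⇒ L₀, order ≤ 2·1.
Derive L from L₀ (diff closure).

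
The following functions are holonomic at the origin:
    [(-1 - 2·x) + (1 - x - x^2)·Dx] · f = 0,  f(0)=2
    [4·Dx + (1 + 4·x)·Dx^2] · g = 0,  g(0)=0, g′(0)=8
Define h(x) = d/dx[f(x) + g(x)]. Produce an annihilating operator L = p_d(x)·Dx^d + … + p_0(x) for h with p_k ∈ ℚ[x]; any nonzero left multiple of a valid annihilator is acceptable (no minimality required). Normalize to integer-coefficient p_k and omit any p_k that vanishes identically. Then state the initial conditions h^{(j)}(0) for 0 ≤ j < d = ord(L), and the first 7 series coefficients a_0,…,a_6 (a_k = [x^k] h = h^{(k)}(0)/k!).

L = (100 + 272·x + 392·x^2 + 144·x^3 + 96·x^4) + (-7 + 96·x + 434·x^2 + 540·x^3 + 304·x^4 + 160·x^5)·Dx + (-4 - 25·x - 28·x^2 + 46·x^3 + 73·x^4 + 76·x^5 + 32·x^6)·Dx^2  (order 2).
h: a_k = 10, -24, 146, -472, 2128, -8036, 33062, …
ICs: h(0) = 10, h′(0) = -24.

f: a_k = 2, 2, 4, 6, 10, 16, 26, …
g: a_k = 0, 8, -16, 128/3, -128, 2048/5, -4096/3, …
Sum ⇒ L₀ = lclm(L_f,L_g) in ℚ(x)⟨Dx⟩.
Differentiate: ansatz ord ≤ ord L₀ ⇒ L.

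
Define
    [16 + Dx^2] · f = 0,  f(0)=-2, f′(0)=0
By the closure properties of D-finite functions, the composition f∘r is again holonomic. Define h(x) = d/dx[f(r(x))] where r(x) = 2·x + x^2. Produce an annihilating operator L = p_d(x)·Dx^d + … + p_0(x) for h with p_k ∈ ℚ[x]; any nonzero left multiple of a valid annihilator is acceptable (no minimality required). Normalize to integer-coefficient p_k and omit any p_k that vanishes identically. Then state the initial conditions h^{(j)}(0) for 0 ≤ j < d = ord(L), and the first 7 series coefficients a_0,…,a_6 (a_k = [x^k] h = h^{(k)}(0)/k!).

f: a_k = -2, 0, 16, 0, -64/3, 0, 512/45, …
L₀ from L_f via x↦r, Dx↦r'^{-1}Dx.
Derive L from L₀ (diff closure).
L = (67 + 256·x + 384·x^2 + 256·x^3 + 64·x^4) + (-3 - 3·x)·Dx + (1 + 2·x + x^2)·Dx^2  (order 2).
h: a_k = 0, 128, 192, -3904/3, -10240/3, 19456/15, 211456/15, …
ICs: h(0) = 0, h′(0) = 128.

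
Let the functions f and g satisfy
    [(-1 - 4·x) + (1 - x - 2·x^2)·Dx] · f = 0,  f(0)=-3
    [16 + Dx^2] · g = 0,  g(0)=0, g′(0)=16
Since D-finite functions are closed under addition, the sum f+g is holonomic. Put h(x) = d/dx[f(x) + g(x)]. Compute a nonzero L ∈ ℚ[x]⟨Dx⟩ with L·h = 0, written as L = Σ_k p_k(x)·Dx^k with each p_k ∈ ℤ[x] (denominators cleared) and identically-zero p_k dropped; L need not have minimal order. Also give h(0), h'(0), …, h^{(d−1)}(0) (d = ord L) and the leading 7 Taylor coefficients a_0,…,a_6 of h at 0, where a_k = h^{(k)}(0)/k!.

f: a_k = -3, -3, -9, -15, -33, -63, -129, …
g: a_k = 0, 16, 0, -128/3, 0, 512/15, 0, …
h₀=f+g: left-lcm gives L₀, ord ≤ 3.
h=h₀': d/dx-closure on L₀ ⇒ L.
L = (2880 + 9600·x + 20736·x^2 + 7680·x^3 + 15360·x^4 + 18432·x^5 + 12288·x^6) + (-368 - 1040·x + 2400·x^2 + 2048·x^3 - 2560·x^4 + 1536·x^5 + 7168·x^6 + 4096·x^7)·Dx + (180 + 600·x + 1296·x^2 + 480·x^3 + 960·x^4 + 1152·x^5 + 768·x^6)·Dx^2 + (-23 - 65·x + 150·x^2 + 128·x^3 - 160·x^4 + 96·x^5 + 448·x^6 + 256·x^7)·Dx^3  (order 3).
h: a_k = 13, -18, -173, -132, -433/3, -774, -84421/45, …
ICs: h(0) = 13, h′(0) = -18, h′′(0) = -346.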